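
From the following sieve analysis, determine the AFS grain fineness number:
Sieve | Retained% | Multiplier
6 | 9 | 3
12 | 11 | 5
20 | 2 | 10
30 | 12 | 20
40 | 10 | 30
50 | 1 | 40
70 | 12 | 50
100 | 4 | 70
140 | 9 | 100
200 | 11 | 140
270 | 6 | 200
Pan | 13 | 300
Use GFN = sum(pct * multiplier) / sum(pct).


Formula: GFN = sum(pct * multiplier) / sum(pct)
sum(pct * multiplier) = 9102
sum(pct) = 100
GFN = 9102 / 100 = 91.02


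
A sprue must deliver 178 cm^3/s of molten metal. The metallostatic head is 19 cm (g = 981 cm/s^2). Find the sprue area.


Formula: v = sqrt(2*g*h), A = Q/v
Velocity: v = sqrt(2 * 981 * 19) = sqrt(37278) = 193.0751 cm/s
Sprue area: A = Q / v = 178 / 193.0751 = 0.9219 cm^2

Final answer: 0.9219 cm^2


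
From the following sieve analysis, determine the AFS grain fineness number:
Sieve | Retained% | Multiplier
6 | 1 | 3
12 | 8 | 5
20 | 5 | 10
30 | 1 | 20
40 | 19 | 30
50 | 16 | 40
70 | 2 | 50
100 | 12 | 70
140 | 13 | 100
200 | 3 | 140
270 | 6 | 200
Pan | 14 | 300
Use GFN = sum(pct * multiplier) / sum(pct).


Formula: GFN = sum(pct * multiplier) / sum(pct)
sum(pct * multiplier) = 9383
sum(pct) = 100
GFN = 9383 / 100 = 93.83

Final answer: 93.83


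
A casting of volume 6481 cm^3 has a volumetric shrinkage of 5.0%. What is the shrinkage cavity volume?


Formula: V_shrink = V_casting * shrinkage_pct / 100
V_shrink = 6481 cm^3 * 5.0 / 100 = 324.0500 cm^3


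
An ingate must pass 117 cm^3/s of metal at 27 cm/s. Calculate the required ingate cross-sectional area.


Formula: A_ingate = Q / v  (continuity equation)
A = 117 cm^3/s / 27 cm/s = 4.3333 cm^2


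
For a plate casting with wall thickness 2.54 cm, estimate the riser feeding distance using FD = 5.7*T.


Formula: FD = 5.7 * T  (riser feeding-distance rule)
FD = 5.7 * 2.54 cm = 14.4780 cm

Answer: 14.4780 cm


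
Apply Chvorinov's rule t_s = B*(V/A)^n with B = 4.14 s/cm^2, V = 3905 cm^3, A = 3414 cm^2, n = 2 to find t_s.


Formula: t_s = B * (V/A)^n  (Chvorinov's rule, n=2)
Modulus M = V/A = 3905/3414 = 1.143820 cm
M^2 = 1.143820^2 = 1.308324 cm^2
t_s = 4.14 * 1.308324 = 5.4165 s


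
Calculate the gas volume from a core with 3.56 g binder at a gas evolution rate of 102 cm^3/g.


Formula: V_gas = W_binder * gas_evolution_rate
V = 3.56 g * 102 cm^3/g = 363.1200 cm^3

Final answer: 363.1200 cm^3


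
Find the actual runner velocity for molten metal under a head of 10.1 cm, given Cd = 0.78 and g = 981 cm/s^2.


Formula: v = Cd * sqrt(2 * g * h)  (Torricelli with discharge coefficient)
2*g*h = 2 * 981 * 10.1 = 19816.2 cm^2/s^2
sqrt(19816.2) = 140.77003 cm/s
v = 0.78 * 140.77003 = 109.8006 cm/s


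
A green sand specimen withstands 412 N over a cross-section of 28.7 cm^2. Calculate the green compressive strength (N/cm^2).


Formula: Compressive Strength = Force / Area
Strength = 412 N / 28.7 cm^2 = 14.3554 N/cm^2


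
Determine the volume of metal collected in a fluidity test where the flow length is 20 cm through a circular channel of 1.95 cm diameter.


Formula: V = pi * (d/2)^2 * L  (cylinder volume)
Radius = 1.95/2 = 0.975 cm
V = pi * 0.975^2 * 20 = 59.7295 cm^3

59.7295 cm^3


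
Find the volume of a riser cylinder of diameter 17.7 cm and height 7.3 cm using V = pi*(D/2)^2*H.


Formula: V = pi * (D/2)^2 * H  (cylinder volume)
Radius = D/2 = 17.7/2 = 8.85 cm
V = pi * 8.85^2 * 7.3 = 1796.2190 cm^3

1796.2190 cm^3


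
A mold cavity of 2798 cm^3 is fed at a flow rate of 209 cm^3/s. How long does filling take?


Formula: t_fill = V_mold / Q_flow
t = 2798 cm^3 / 209 cm^3/s = 13.3876 s

Final answer: 13.3876 s


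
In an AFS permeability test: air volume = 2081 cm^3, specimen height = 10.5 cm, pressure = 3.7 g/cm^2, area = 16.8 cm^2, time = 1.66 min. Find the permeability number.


Formula: Permeability Number P = (V * H) / (p * A * t)
Numerator: V * H = 2081 * 10.5 = 21850.5
Denominator: p * A * t = 3.7 * 16.8 * 1.66 = 103.1856
P = 21850.5 / 103.1856 = 211.7592


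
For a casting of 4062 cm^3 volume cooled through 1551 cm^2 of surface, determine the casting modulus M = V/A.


Formula: Casting Modulus M = V / A
M = 4062 cm^3 / 1551 cm^2 = 2.6190 cm

Final answer: 2.6190 cm


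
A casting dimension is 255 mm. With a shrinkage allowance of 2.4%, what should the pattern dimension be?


Formula: L_pattern = L_casting * (1 + shrinkage_rate/100)
Shrinkage factor = 1 + 2.4/100 = 1.024
L_pattern = 255 mm * 1.024 = 261.1200 mm


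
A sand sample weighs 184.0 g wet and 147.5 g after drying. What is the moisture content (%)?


Formula: MC = (W_wet - W_dry) / W_wet * 100
Water mass = 184.0 - 147.5 = 36.5 g
MC = 36.5 / 184.0 * 100 = 19.8370%

Answer: 19.8370%


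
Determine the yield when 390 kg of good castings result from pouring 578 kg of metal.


Formula: Casting Yield = (W_good / W_total) * 100
Yield = (390 kg / 578 kg) * 100 = 67.4740%


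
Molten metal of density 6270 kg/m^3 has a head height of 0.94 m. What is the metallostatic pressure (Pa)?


Formula: P = rho * g * h
rho * g = 6270 * 9.81 = 61508.7 N/m^3
P = 61508.7 * 0.94 = 57818.1780 Pa


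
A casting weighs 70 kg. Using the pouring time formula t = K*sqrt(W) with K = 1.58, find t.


Formula: t = K * sqrt(W)
sqrt(W) = sqrt(70) = 8.36660
t = 1.58 * 8.36660 = 13.2192 s

Answer: 13.2192 s


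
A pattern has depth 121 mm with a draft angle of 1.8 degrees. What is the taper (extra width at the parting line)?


Formula: taper = depth * tan(draft_angle)
tan(1.8 deg) = 0.0314263
taper = 121 mm * 0.0314263 = 3.8026 mm

Answer: 3.8026 mm


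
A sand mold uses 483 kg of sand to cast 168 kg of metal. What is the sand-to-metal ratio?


Formula: Sand-to-Metal Ratio = W_sand / W_metal
Ratio = 483 kg / 168 kg = 2.8750

2.8750


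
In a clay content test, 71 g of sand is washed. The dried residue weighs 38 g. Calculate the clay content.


Formula: Clay% = (W_total - W_washed) / W_total * 100
Clay mass = 71 - 38 = 33 g
Clay% = 33 / 71 * 100 = 46.4789%

Final answer: 46.4789%


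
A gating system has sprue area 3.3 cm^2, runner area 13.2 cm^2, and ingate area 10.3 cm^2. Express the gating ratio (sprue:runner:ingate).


Sprue:Runner:Ingate = 1 : 13.2/3.3 : 10.3/3.3 = 1:4.00:3.12


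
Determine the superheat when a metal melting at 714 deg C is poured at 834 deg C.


Formula: Superheat = T_pour - T_melt
Superheat = 834 - 714 = 120 deg C

120 deg C


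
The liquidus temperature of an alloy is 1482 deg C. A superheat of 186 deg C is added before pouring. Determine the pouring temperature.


Formula: T_pour = T_melt + Superheat
T_pour = 1482 + 186 = 1668 deg C


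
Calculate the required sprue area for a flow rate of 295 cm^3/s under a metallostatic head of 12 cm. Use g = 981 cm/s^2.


Formula: v = sqrt(2*g*h), A = Q/v
Velocity: v = sqrt(2 * 981 * 12) = sqrt(23544) = 153.4405 cm/s
Sprue area: A = Q / v = 295 / 153.4405 = 1.9226 cm^2


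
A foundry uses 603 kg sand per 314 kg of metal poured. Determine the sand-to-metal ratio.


Formula: Sand-to-Metal Ratio = W_sand / W_metal
Ratio = 603 kg / 314 kg = 1.9204

Final answer: 1.9204


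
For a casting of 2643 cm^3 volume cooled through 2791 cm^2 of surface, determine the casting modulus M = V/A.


Formula: Casting Modulus M = V / A
M = 2643 cm^3 / 2791 cm^2 = 0.9470 cm

0.9470 cm


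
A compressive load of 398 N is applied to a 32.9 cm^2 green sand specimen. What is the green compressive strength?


Formula: Compressive Strength = Force / Area
Strength = 398 N / 32.9 cm^2 = 12.0973 N/cm^2


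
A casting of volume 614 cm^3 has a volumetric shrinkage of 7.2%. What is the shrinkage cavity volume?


Formula: V_shrink = V_casting * shrinkage_pct / 100
V_shrink = 614 cm^3 * 7.2 / 100 = 44.2080 cm^3


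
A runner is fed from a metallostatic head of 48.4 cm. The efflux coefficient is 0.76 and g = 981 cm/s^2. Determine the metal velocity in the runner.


Formula: v = Cd * sqrt(2 * g * h)  (Torricelli with discharge coefficient)
2*g*h = 2 * 981 * 48.4 = 94960.8 cm^2/s^2
sqrt(94960.8) = 308.15710 cm/s
v = 0.76 * 308.15710 = 234.1994 cm/s

Answer: 234.1994 cm/s


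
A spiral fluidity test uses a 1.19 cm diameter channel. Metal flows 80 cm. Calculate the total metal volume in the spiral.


Formula: V = pi * (d/2)^2 * L  (cylinder volume)
Radius = 1.19/2 = 0.595 cm
V = pi * 0.595^2 * 80 = 88.9762 cm^3

Final answer: 88.9762 cm^3


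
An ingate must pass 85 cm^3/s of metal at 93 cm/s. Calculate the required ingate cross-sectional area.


Formula: A_ingate = Q / v  (continuity equation)
A = 85 cm^3/s / 93 cm/s = 0.9140 cm^2


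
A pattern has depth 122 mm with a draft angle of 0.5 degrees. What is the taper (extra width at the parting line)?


Formula: taper = depth * tan(draft_angle)
tan(0.5 deg) = 0.0087269
taper = 122 mm * 0.0087269 = 1.0647 mm

1.0647 mm


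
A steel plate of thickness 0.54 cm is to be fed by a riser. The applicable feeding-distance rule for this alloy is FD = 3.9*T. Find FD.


Formula: FD = 3.9 * T  (riser feeding-distance rule)
FD = 3.9 * 0.54 cm = 2.1060 cm

Answer: 2.1060 cm


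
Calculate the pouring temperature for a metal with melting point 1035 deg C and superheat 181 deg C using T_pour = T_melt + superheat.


Formula: T_pour = T_melt + Superheat
T_pour = 1035 + 181 = 1216 deg C


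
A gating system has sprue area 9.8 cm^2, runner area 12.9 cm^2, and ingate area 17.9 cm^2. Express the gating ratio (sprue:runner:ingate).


Sprue:Runner:Ingate = 1 : 12.9/9.8 : 17.9/9.8 = 1:1.32:1.83

Answer: 1:1.32:1.83


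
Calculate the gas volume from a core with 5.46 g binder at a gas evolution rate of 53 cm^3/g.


Formula: V_gas = W_binder * gas_evolution_rate
V = 5.46 g * 53 cm^3/g = 289.3800 cm^3

Answer: 289.3800 cm^3


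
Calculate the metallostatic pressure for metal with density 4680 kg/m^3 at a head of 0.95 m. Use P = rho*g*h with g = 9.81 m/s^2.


Formula: P = rho * g * h
rho * g = 4680 * 9.81 = 45910.8 N/m^3
P = 45910.8 * 0.95 = 43615.2600 Pa

43615.2600 Pa


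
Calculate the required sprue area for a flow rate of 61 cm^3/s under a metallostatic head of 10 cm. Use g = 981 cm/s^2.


Formula: v = sqrt(2*g*h), A = Q/v
Velocity: v = sqrt(2 * 981 * 10) = sqrt(19620) = 140.0714 cm/s
Sprue area: A = Q / v = 61 / 140.0714 = 0.4355 cm^2


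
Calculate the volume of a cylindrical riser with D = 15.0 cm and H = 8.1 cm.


Formula: V = pi * (D/2)^2 * H  (cylinder volume)
Radius = D/2 = 15.0/2 = 7.5 cm
V = pi * 7.5^2 * 8.1 = 1431.3882 cm^3

Answer: 1431.3882 cm^3


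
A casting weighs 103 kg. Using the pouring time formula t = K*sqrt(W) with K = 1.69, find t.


Formula: t = K * sqrt(W)
sqrt(W) = sqrt(103) = 10.14889
t = 1.69 * 10.14889 = 17.1516 s


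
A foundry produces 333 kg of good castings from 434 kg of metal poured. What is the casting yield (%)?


Formula: Casting Yield = (W_good / W_total) * 100
Yield = (333 kg / 434 kg) * 100 = 76.7281%

76.7281%


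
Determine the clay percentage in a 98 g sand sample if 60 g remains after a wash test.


Formula: Clay% = (W_total - W_washed) / W_total * 100
Clay mass = 98 - 60 = 38 g
Clay% = 38 / 98 * 100 = 38.7755%

38.7755%


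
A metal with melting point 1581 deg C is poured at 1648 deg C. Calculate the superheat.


Formula: Superheat = T_pour - T_melt
Superheat = 1648 - 1581 = 67 deg C

67 deg C


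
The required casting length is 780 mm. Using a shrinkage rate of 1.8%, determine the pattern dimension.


Formula: L_pattern = L_casting * (1 + shrinkage_rate/100)
Shrinkage factor = 1 + 1.8/100 = 1.018
L_pattern = 780 mm * 1.018 = 794.0400 mm

Final answer: 794.0400 mm


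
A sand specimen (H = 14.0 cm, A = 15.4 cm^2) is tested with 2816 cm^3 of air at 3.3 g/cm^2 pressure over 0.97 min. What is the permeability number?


Formula: Permeability Number P = (V * H) / (p * A * t)
Numerator: V * H = 2816 * 14.0 = 39424.0
Denominator: p * A * t = 3.3 * 15.4 * 0.97 = 49.2954
P = 39424.0 / 49.2954 = 799.7501

Final answer: 799.7501


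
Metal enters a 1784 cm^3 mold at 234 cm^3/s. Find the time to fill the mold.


Formula: t_fill = V_mold / Q_flow
t = 1784 cm^3 / 234 cm^3/s = 7.6239 s


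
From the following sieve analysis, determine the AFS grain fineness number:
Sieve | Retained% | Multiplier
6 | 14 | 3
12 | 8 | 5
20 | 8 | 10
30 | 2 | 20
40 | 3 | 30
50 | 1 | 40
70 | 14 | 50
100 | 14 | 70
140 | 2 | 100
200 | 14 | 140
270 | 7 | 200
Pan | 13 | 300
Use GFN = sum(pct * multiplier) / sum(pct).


Formula: GFN = sum(pct * multiplier) / sum(pct)
sum(pct * multiplier) = 9472
sum(pct) = 100
GFN = 9472 / 100 = 94.72

94.72


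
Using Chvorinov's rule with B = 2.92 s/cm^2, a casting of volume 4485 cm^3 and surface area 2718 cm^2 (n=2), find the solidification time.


Formula: t_s = B * (V/A)^n  (Chvorinov's rule, n=2)
Modulus M = V/A = 4485/2718 = 1.650110 cm
M^2 = 1.650110^2 = 2.722863 cm^2
t_s = 2.92 * 2.722863 = 7.9508 s

Final answer: 7.9508 s


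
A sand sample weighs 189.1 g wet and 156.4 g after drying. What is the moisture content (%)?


Formula: MC = (W_wet - W_dry) / W_wet * 100
Water mass = 189.1 - 156.4 = 32.7 g
MC = 32.7 / 189.1 * 100 = 17.2924%

Final answer: 17.2924%


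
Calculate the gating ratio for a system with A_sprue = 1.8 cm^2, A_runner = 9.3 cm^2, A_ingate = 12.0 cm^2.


Sprue:Runner:Ingate = 1 : 9.3/1.8 : 12.0/1.8 = 1:5.17:6.67

Answer: 1:5.17:6.67


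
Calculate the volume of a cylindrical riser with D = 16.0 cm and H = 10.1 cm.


Formula: V = pi * (D/2)^2 * H  (cylinder volume)
Radius = D/2 = 16.0/2 = 8.0 cm
V = pi * 8.0^2 * 10.1 = 2030.7255 cm^3

Final answer: 2030.7255 cm^3


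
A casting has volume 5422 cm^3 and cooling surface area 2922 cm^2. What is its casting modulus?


Formula: Casting Modulus M = V / A
M = 5422 cm^3 / 2922 cm^2 = 1.8556 cm

1.8556 cm


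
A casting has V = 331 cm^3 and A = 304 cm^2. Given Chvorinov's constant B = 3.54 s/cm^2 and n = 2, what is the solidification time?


Formula: t_s = B * (V/A)^n  (Chvorinov's rule, n=2)
Modulus M = V/A = 331/304 = 1.088816 cm
M^2 = 1.088816^2 = 1.185520 cm^2
t_s = 3.54 * 1.185520 = 4.1967 s


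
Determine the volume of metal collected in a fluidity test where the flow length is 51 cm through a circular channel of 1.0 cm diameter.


Formula: V = pi * (d/2)^2 * L  (cylinder volume)
Radius = 1.0/2 = 0.5 cm
V = pi * 0.5^2 * 51 = 40.0553 cm^3

Answer: 40.0553 cm^3


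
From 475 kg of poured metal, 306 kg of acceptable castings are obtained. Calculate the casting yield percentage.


Formula: Casting Yield = (W_good / W_total) * 100
Yield = (306 kg / 475 kg) * 100 = 64.4211%

Final answer: 64.4211%


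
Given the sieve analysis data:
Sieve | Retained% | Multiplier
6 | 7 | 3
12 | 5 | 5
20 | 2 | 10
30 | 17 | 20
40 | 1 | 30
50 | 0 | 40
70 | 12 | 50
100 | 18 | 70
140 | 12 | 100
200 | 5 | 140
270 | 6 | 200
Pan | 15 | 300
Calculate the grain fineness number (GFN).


Formula: GFN = sum(pct * multiplier) / sum(pct)
sum(pct * multiplier) = 9896
sum(pct) = 100
GFN = 9896 / 100 = 98.96

98.96


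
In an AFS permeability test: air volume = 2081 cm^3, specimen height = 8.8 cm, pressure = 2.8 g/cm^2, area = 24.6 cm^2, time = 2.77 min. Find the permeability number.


Formula: Permeability Number P = (V * H) / (p * A * t)
Numerator: V * H = 2081 * 8.8 = 18312.8
Denominator: p * A * t = 2.8 * 24.6 * 2.77 = 190.7976
P = 18312.8 / 190.7976 = 95.9802


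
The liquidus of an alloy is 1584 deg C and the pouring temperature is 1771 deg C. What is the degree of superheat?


Formula: Superheat = T_pour - T_melt
Superheat = 1771 - 1584 = 187 deg C


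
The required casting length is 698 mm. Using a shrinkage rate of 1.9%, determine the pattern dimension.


Formula: L_pattern = L_casting * (1 + shrinkage_rate/100)
Shrinkage factor = 1 + 1.9/100 = 1.019
L_pattern = 698 mm * 1.019 = 711.2620 mm


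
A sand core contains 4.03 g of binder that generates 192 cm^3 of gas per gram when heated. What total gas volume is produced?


Formula: V_gas = W_binder * gas_evolution_rate
V = 4.03 g * 192 cm^3/g = 773.7600 cm^3

773.7600 cm^3


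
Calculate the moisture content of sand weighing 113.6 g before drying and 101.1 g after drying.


Formula: MC = (W_wet - W_dry) / W_wet * 100
Water mass = 113.6 - 101.1 = 12.5 g
MC = 12.5 / 113.6 * 100 = 11.0035%

Answer: 11.0035%


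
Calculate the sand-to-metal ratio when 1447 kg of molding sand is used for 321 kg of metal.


Formula: Sand-to-Metal Ratio = W_sand / W_metal
Ratio = 1447 kg / 321 kg = 4.5078


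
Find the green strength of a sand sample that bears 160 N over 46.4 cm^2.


Formula: Compressive Strength = Force / Area
Strength = 160 N / 46.4 cm^2 = 3.4483 N/cm^2

3.4483 N/cm^2


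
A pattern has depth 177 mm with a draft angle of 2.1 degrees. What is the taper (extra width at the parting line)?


Formula: taper = depth * tan(draft_angle)
tan(2.1 deg) = 0.0366683
taper = 177 mm * 0.0366683 = 6.4903 mm


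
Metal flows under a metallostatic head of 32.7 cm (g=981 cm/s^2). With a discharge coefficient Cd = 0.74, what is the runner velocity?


Formula: v = Cd * sqrt(2 * g * h)  (Torricelli with discharge coefficient)
2*g*h = 2 * 981 * 32.7 = 64157.4 cm^2/s^2
sqrt(64157.4) = 253.29311 cm/s
v = 0.74 * 253.29311 = 187.4369 cm/s

Answer: 187.4369 cm/s


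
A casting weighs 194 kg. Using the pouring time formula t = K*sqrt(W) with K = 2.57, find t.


Formula: t = K * sqrt(W)
sqrt(W) = sqrt(194) = 13.92839
t = 2.57 * 13.92839 = 35.7960 s

35.7960 s


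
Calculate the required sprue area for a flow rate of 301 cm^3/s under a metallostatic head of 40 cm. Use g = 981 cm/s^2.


Formula: v = sqrt(2*g*h), A = Q/v
Velocity: v = sqrt(2 * 981 * 40) = sqrt(78480) = 280.1428 cm/s
Sprue area: A = Q / v = 301 / 280.1428 = 1.0745 cm^2

Final answer: 1.0745 cm^2


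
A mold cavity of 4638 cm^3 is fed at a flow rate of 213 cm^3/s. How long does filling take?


Formula: t_fill = V_mold / Q_flow
t = 4638 cm^3 / 213 cm^3/s = 21.7746 s

Final answer: 21.7746 s


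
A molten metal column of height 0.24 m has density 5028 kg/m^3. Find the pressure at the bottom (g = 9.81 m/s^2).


Formula: P = rho * g * h
rho * g = 5028 * 9.81 = 49324.68 N/m^3
P = 49324.68 * 0.24 = 11837.9232 Pa

11837.9232 Pa


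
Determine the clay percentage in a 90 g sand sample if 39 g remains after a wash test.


Formula: Clay% = (W_total - W_washed) / W_total * 100
Clay mass = 90 - 39 = 51 g
Clay% = 51 / 90 * 100 = 56.6667%

56.6667%


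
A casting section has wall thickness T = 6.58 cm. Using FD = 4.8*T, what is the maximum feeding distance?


Formula: FD = 4.8 * T  (riser feeding-distance rule)
FD = 4.8 * 6.58 cm = 31.5840 cm

Final answer: 31.5840 cm


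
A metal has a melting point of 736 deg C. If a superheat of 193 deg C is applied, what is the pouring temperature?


Formula: T_pour = T_melt + Superheat
T_pour = 736 + 193 = 929 deg C

Final answer: 929 deg C


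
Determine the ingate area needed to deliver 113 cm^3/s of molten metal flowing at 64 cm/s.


Formula: A_ingate = Q / v  (continuity equation)
A = 113 cm^3/s / 64 cm/s = 1.7656 cm^2

Final answer: 1.7656 cm^2


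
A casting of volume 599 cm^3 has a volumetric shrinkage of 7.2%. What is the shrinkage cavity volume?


Formula: V_shrink = V_casting * shrinkage_pct / 100
V_shrink = 599 cm^3 * 7.2 / 100 = 43.1280 cm^3


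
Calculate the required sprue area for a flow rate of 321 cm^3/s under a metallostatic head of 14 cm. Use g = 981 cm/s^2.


Formula: v = sqrt(2*g*h), A = Q/v
Velocity: v = sqrt(2 * 981 * 14) = sqrt(27468) = 165.7347 cm/s
Sprue area: A = Q / v = 321 / 165.7347 = 1.9368 cm^2

Final answer: 1.9368 cm^2


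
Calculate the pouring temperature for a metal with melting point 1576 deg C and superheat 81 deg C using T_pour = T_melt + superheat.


Formula: T_pour = T_melt + Superheat
T_pour = 1576 + 81 = 1657 deg C

1657 deg C


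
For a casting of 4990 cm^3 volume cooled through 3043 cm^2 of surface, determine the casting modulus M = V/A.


Formula: Casting Modulus M = V / A
M = 4990 cm^3 / 3043 cm^2 = 1.6398 cm

Answer: 1.6398 cm


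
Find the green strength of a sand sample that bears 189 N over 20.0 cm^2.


Formula: Compressive Strength = Force / Area
Strength = 189 N / 20.0 cm^2 = 9.4500 N/cm^2

Final answer: 9.4500 N/cm^2


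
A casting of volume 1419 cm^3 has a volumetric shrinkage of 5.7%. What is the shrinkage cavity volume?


Formula: V_shrink = V_casting * shrinkage_pct / 100
V_shrink = 1419 cm^3 * 5.7 / 100 = 80.8830 cm^3

Final answer: 80.8830 cm^3


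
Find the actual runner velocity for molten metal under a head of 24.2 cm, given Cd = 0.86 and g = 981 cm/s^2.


Formula: v = Cd * sqrt(2 * g * h)  (Torricelli with discharge coefficient)
2*g*h = 2 * 981 * 24.2 = 47480.4 cm^2/s^2
sqrt(47480.4) = 217.89998 cm/s
v = 0.86 * 217.89998 = 187.3940 cm/s

Answer: 187.3940 cm/s


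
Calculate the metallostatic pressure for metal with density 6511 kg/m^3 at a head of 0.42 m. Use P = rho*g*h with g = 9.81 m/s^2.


Formula: P = rho * g * h
rho * g = 6511 * 9.81 = 63872.91 N/m^3
P = 63872.91 * 0.42 = 26826.6222 Pa


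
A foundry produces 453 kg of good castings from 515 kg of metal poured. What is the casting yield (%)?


Formula: Casting Yield = (W_good / W_total) * 100
Yield = (453 kg / 515 kg) * 100 = 87.9612%

Final answer: 87.9612%


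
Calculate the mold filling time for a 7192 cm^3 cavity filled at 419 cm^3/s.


Formula: t_fill = V_mold / Q_flow
t = 7192 cm^3 / 419 cm^3/s = 17.1647 s


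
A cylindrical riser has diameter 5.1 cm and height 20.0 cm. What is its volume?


Formula: V = pi * (D/2)^2 * H  (cylinder volume)
Radius = D/2 = 5.1/2 = 2.55 cm
V = pi * 2.55^2 * 20.0 = 408.5641 cm^3

Final answer: 408.5641 cm^3


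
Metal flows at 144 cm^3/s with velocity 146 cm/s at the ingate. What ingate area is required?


Formula: A_ingate = Q / v  (continuity equation)
A = 144 cm^3/s / 146 cm/s = 0.9863 cm^2

0.9863 cm^2


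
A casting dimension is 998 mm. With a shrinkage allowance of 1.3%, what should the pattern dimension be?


Formula: L_pattern = L_casting * (1 + shrinkage_rate/100)
Shrinkage factor = 1 + 1.3/100 = 1.013
L_pattern = 998 mm * 1.013 = 1010.9740 mm

Answer: 1010.9740 mm


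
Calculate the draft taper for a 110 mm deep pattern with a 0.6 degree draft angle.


Formula: taper = depth * tan(draft_angle)
tan(0.6 deg) = 0.0104724
taper = 110 mm * 0.0104724 = 1.1520 mm

Final answer: 1.1520 mm


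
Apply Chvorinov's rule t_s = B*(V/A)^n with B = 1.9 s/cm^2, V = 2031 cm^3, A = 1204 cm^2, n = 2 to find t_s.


Formula: t_s = B * (V/A)^n  (Chvorinov's rule, n=2)
Modulus M = V/A = 2031/1204 = 1.686877 cm
M^2 = 1.686877^2 = 2.845554 cm^2
t_s = 1.9 * 2.845554 = 5.4066 s

5.4066 s


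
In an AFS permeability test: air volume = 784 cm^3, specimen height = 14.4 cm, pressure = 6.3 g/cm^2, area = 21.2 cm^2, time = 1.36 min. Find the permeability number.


Formula: Permeability Number P = (V * H) / (p * A * t)
Numerator: V * H = 784 * 14.4 = 11289.6
Denominator: p * A * t = 6.3 * 21.2 * 1.36 = 181.6416
P = 11289.6 / 181.6416 = 62.1532

Final answer: 62.1532


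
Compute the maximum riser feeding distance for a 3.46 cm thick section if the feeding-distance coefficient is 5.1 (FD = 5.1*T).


Formula: FD = 5.1 * T  (riser feeding-distance rule)
FD = 5.1 * 3.46 cm = 17.6460 cm

Answer: 17.6460 cm


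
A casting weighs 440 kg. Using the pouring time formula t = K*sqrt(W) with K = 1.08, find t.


Formula: t = K * sqrt(W)
sqrt(W) = sqrt(440) = 20.97618
t = 1.08 * 20.97618 = 22.6543 s

Final answer: 22.6543 s


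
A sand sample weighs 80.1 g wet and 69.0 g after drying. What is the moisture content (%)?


Formula: MC = (W_wet - W_dry) / W_wet * 100
Water mass = 80.1 - 69.0 = 11.1 g
MC = 11.1 / 80.1 * 100 = 13.8577%


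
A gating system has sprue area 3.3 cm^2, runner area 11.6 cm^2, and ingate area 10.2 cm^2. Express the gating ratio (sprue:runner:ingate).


Sprue:Runner:Ingate = 1 : 11.6/3.3 : 10.2/3.3 = 1:3.52:3.09

Final answer: 1:3.52:3.09


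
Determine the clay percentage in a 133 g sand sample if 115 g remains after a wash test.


Formula: Clay% = (W_total - W_washed) / W_total * 100
Clay mass = 133 - 115 = 18 g
Clay% = 18 / 133 * 100 = 13.5338%

13.5338%


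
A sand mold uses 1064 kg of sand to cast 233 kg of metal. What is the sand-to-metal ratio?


Formula: Sand-to-Metal Ratio = W_sand / W_metal
Ratio = 1064 kg / 233 kg = 4.5665

4.5665


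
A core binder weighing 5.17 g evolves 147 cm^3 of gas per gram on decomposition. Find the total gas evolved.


Formula: V_gas = W_binder * gas_evolution_rate
V = 5.17 g * 147 cm^3/g = 759.9900 cm^3

Answer: 759.9900 cm^3


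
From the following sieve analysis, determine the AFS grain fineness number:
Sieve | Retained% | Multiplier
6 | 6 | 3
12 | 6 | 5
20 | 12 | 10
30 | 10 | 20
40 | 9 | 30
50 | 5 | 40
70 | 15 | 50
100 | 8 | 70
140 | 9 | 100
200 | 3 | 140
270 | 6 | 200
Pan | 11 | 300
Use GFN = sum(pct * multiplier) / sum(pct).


Formula: GFN = sum(pct * multiplier) / sum(pct)
sum(pct * multiplier) = 7968
sum(pct) = 100
GFN = 7968 / 100 = 79.68

79.68


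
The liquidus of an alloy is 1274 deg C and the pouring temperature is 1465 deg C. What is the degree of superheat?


Formula: Superheat = T_pour - T_melt
Superheat = 1465 - 1274 = 191 deg C

Final answer: 191 deg C


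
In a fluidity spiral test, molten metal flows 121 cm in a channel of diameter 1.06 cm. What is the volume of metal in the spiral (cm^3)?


Formula: V = pi * (d/2)^2 * L  (cylinder volume)
Radius = 1.06/2 = 0.53 cm
V = pi * 0.53^2 * 121 = 106.7793 cm^3

Answer: 106.7793 cm^3


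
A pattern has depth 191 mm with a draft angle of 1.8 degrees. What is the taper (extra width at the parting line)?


Formula: taper = depth * tan(draft_angle)
tan(1.8 deg) = 0.0314263
taper = 191 mm * 0.0314263 = 6.0024 mm

Final answer: 6.0024 mm


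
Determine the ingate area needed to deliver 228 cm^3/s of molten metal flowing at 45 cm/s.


Formula: A_ingate = Q / v  (continuity equation)
A = 228 cm^3/s / 45 cm/s = 5.0667 cm^2

5.0667 cm^2


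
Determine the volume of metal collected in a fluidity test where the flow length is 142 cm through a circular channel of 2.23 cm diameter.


Formula: V = pi * (d/2)^2 * L  (cylinder volume)
Radius = 2.23/2 = 1.115 cm
V = pi * 1.115^2 * 142 = 554.6103 cm^3

Answer: 554.6103 cm^3


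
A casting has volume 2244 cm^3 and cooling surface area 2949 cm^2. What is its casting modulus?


Formula: Casting Modulus M = V / A
M = 2244 cm^3 / 2949 cm^2 = 0.7609 cm

Answer: 0.7609 cm


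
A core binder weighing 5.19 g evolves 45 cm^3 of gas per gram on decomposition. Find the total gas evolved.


Formula: V_gas = W_binder * gas_evolution_rate
V = 5.19 g * 45 cm^3/g = 233.5500 cm^3

Answer: 233.5500 cm^3


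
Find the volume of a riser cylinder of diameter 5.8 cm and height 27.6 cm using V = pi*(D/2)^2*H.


Formula: V = pi * (D/2)^2 * H  (cylinder volume)
Radius = D/2 = 5.8/2 = 2.9 cm
V = pi * 2.9^2 * 27.6 = 729.2139 cm^3

729.2139 cm^3


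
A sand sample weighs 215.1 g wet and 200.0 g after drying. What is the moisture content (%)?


Formula: MC = (W_wet - W_dry) / W_wet * 100
Water mass = 215.1 - 200.0 = 15.1 g
MC = 15.1 / 215.1 * 100 = 7.0200%

Final answer: 7.0200%


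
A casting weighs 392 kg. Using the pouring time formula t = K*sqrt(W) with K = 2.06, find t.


Formula: t = K * sqrt(W)
sqrt(W) = sqrt(392) = 19.79899
t = 2.06 * 19.79899 = 40.7859 s


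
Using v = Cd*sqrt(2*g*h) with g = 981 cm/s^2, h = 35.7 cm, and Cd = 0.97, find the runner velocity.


Formula: v = Cd * sqrt(2 * g * h)  (Torricelli with discharge coefficient)
2*g*h = 2 * 981 * 35.7 = 70043.4 cm^2/s^2
sqrt(70043.4) = 264.65714 cm/s
v = 0.97 * 264.65714 = 256.7174 cm/s

Answer: 256.7174 cm/s


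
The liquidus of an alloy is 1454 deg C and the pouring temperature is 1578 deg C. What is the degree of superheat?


Formula: Superheat = T_pour - T_melt
Superheat = 1578 - 1454 = 124 deg C


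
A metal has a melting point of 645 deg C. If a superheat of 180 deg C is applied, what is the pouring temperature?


Formula: T_pour = T_melt + Superheat
T_pour = 645 + 180 = 825 deg C


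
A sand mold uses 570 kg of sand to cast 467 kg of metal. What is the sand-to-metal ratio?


Formula: Sand-to-Metal Ratio = W_sand / W_metal
Ratio = 570 kg / 467 kg = 1.2206

Final answer: 1.2206


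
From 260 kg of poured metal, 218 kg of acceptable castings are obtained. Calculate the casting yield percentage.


Formula: Casting Yield = (W_good / W_total) * 100
Yield = (218 kg / 260 kg) * 100 = 83.8462%


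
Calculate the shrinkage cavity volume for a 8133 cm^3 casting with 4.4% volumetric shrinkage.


Formula: V_shrink = V_casting * shrinkage_pct / 100
V_shrink = 8133 cm^3 * 4.4 / 100 = 357.8520 cm^3

Final answer: 357.8520 cm^3


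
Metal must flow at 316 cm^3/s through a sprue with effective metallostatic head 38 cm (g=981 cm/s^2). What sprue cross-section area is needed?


Formula: v = sqrt(2*g*h), A = Q/v
Velocity: v = sqrt(2 * 981 * 38) = sqrt(74556) = 273.0494 cm/s
Sprue area: A = Q / v = 316 / 273.0494 = 1.1573 cm^2


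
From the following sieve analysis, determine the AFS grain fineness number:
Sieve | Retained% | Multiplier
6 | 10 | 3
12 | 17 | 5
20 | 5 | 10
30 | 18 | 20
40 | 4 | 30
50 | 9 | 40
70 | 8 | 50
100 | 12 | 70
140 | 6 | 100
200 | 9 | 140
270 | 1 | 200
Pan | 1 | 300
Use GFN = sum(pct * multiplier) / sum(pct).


Formula: GFN = sum(pct * multiplier) / sum(pct)
sum(pct * multiplier) = 4605
sum(pct) = 100
GFN = 4605 / 100 = 46.05

Final answer: 46.05


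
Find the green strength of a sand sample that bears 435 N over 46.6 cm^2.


Formula: Compressive Strength = Force / Area
Strength = 435 N / 46.6 cm^2 = 9.3348 N/cm^2

Final answer: 9.3348 N/cm^2


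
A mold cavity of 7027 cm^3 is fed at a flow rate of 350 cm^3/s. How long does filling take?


Formula: t_fill = V_mold / Q_flow
t = 7027 cm^3 / 350 cm^3/s = 20.0771 s

20.0771 s


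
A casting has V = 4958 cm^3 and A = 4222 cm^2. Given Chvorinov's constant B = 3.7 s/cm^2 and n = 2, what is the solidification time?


Formula: t_s = B * (V/A)^n  (Chvorinov's rule, n=2)
Modulus M = V/A = 4958/4222 = 1.174325 cm
M^2 = 1.174325^2 = 1.379039 cm^2
t_s = 3.7 * 1.379039 = 5.1024 s

Answer: 5.1024 s


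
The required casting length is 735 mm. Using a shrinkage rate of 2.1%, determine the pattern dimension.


Formula: L_pattern = L_casting * (1 + shrinkage_rate/100)
Shrinkage factor = 1 + 2.1/100 = 1.021
L_pattern = 735 mm * 1.021 = 750.4350 mm

Answer: 750.4350 mm


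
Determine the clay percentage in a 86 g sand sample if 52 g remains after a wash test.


Formula: Clay% = (W_total - W_washed) / W_total * 100
Clay mass = 86 - 52 = 34 g
Clay% = 34 / 86 * 100 = 39.5349%


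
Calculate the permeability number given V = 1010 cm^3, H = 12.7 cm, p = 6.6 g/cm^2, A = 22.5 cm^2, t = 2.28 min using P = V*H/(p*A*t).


Formula: Permeability Number P = (V * H) / (p * A * t)
Numerator: V * H = 1010 * 12.7 = 12827.0
Denominator: p * A * t = 6.6 * 22.5 * 2.28 = 338.58
P = 12827.0 / 338.58 = 37.8847


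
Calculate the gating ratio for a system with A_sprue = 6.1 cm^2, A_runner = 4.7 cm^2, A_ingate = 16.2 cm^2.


Sprue:Runner:Ingate = 1 : 4.7/6.1 : 16.2/6.1 = 1:0.77:2.66


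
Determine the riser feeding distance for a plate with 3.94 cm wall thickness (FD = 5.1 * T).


Formula: FD = 5.1 * T  (riser feeding-distance rule)
FD = 5.1 * 3.94 cm = 20.0940 cm

20.0940 cm


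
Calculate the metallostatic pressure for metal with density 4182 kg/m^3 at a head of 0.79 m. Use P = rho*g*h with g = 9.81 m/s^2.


Formula: P = rho * g * h
rho * g = 4182 * 9.81 = 41025.42 N/m^3
P = 41025.42 * 0.79 = 32410.0818 Pa


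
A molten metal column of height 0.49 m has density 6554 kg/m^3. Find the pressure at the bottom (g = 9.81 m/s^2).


Formula: P = rho * g * h
rho * g = 6554 * 9.81 = 64294.74 N/m^3
P = 64294.74 * 0.49 = 31504.4226 Pa

Final answer: 31504.4226 Pa


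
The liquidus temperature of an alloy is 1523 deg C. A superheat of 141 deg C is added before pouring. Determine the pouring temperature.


Formula: T_pour = T_melt + Superheat
T_pour = 1523 + 141 = 1664 deg C

Answer: 1664 deg C


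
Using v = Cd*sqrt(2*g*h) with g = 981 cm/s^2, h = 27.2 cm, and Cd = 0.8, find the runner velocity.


Formula: v = Cd * sqrt(2 * g * h)  (Torricelli with discharge coefficient)
2*g*h = 2 * 981 * 27.2 = 53366.4 cm^2/s^2
sqrt(53366.4) = 231.01169 cm/s
v = 0.8 * 231.01169 = 184.8094 cm/s

184.8094 cm/s


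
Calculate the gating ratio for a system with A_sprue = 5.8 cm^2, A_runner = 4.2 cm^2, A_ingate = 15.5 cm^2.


Sprue:Runner:Ingate = 1 : 4.2/5.8 : 15.5/5.8 = 1:0.72:2.67

1:0.72:2.67


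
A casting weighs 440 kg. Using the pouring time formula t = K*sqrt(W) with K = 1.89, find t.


Formula: t = K * sqrt(W)
sqrt(W) = sqrt(440) = 20.97618
t = 1.89 * 20.97618 = 39.6450 s


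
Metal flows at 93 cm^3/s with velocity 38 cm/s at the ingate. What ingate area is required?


Formula: A_ingate = Q / v  (continuity equation)
A = 93 cm^3/s / 38 cm/s = 2.4474 cm^2

Answer: 2.4474 cm^2


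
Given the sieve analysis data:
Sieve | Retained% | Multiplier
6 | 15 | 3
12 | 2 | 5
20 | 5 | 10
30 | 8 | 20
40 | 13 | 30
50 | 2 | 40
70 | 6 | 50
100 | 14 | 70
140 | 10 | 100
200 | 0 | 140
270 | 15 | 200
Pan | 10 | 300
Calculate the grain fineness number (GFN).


Formula: GFN = sum(pct * multiplier) / sum(pct)
sum(pct * multiplier) = 9015
sum(pct) = 100
GFN = 9015 / 100 = 90.15

Answer: 90.15


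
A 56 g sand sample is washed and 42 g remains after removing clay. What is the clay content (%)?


Formula: Clay% = (W_total - W_washed) / W_total * 100
Clay mass = 56 - 42 = 14 g
Clay% = 14 / 56 * 100 = 25.0000%

Answer: 25.0000%


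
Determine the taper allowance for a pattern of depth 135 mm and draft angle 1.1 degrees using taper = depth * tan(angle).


Formula: taper = depth * tan(draft_angle)
tan(1.1 deg) = 0.0192010
taper = 135 mm * 0.0192010 = 2.5921 mm

2.5921 mm


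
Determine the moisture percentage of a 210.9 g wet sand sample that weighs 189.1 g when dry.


Formula: MC = (W_wet - W_dry) / W_wet * 100
Water mass = 210.9 - 189.1 = 21.8 g
MC = 21.8 / 210.9 * 100 = 10.3367%

Answer: 10.3367%


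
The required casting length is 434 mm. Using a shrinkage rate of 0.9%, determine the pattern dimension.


Formula: L_pattern = L_casting * (1 + shrinkage_rate/100)
Shrinkage factor = 1 + 0.9/100 = 1.009
L_pattern = 434 mm * 1.009 = 437.9060 mm

Final answer: 437.9060 mm


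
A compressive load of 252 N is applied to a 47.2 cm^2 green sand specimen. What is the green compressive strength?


Formula: Compressive Strength = Force / Area
Strength = 252 N / 47.2 cm^2 = 5.3390 N/cm^2

5.3390 N/cm^2


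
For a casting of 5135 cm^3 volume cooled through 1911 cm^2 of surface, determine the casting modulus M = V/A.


Formula: Casting Modulus M = V / A
M = 5135 cm^3 / 1911 cm^2 = 2.6871 cm


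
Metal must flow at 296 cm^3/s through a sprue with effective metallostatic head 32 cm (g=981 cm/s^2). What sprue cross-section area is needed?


Formula: v = sqrt(2*g*h), A = Q/v
Velocity: v = sqrt(2 * 981 * 32) = sqrt(62784) = 250.5674 cm/s
Sprue area: A = Q / v = 296 / 250.5674 = 1.1813 cm^2

1.1813 cm^2


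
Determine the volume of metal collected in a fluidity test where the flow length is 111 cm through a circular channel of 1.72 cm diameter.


Formula: V = pi * (d/2)^2 * L  (cylinder volume)
Radius = 1.72/2 = 0.86 cm
V = pi * 0.86^2 * 111 = 257.9109 cm^3


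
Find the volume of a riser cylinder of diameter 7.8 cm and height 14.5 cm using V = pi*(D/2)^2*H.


Formula: V = pi * (D/2)^2 * H  (cylinder volume)
Radius = D/2 = 7.8/2 = 3.9 cm
V = pi * 3.9^2 * 14.5 = 692.8626 cm^3


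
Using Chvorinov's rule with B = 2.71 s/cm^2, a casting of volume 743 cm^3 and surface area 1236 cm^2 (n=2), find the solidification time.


Formula: t_s = B * (V/A)^n  (Chvorinov's rule, n=2)
Modulus M = V/A = 743/1236 = 0.601133 cm
M^2 = 0.601133^2 = 0.361361 cm^2
t_s = 2.71 * 0.361361 = 0.9793 s

Final answer: 0.9793 s


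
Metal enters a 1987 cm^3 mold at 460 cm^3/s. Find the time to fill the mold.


Formula: t_fill = V_mold / Q_flow
t = 1987 cm^3 / 460 cm^3/s = 4.3196 s

Answer: 4.3196 s


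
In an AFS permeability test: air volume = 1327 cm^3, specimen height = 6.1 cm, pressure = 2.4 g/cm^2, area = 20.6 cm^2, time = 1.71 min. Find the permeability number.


Formula: Permeability Number P = (V * H) / (p * A * t)
Numerator: V * H = 1327 * 6.1 = 8094.7
Denominator: p * A * t = 2.4 * 20.6 * 1.71 = 84.5424
P = 8094.7 / 84.5424 = 95.7472


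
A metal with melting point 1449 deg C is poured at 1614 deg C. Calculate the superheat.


Formula: Superheat = T_pour - T_melt
Superheat = 1614 - 1449 = 165 deg C

Final answer: 165 deg C


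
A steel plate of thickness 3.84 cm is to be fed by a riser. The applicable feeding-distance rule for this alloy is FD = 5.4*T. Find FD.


Formula: FD = 5.4 * T  (riser feeding-distance rule)
FD = 5.4 * 3.84 cm = 20.7360 cm

Final answer: 20.7360 cm


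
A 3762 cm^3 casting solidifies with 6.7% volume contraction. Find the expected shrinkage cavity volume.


Formula: V_shrink = V_casting * shrinkage_pct / 100
V_shrink = 3762 cm^3 * 6.7 / 100 = 252.0540 cm^3

Answer: 252.0540 cm^3


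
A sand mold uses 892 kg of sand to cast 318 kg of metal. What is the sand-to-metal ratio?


Formula: Sand-to-Metal Ratio = W_sand / W_metal
Ratio = 892 kg / 318 kg = 2.8050

Answer: 2.8050


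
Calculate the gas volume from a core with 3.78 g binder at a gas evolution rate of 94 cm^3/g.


Formula: V_gas = W_binder * gas_evolution_rate
V = 3.78 g * 94 cm^3/g = 355.3200 cm^3

355.3200 cm^3


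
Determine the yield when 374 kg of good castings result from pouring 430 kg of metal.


Formula: Casting Yield = (W_good / W_total) * 100
Yield = (374 kg / 430 kg) * 100 = 86.9767%

Answer: 86.9767%


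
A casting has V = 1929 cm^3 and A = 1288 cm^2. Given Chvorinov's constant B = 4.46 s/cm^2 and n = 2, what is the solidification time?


Formula: t_s = B * (V/A)^n  (Chvorinov's rule, n=2)
Modulus M = V/A = 1929/1288 = 1.497671 cm
M^2 = 1.497671^2 = 2.243018 cm^2
t_s = 4.46 * 2.243018 = 10.0039 s

10.0039 s


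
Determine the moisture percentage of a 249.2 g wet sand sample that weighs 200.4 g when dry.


Formula: MC = (W_wet - W_dry) / W_wet * 100
Water mass = 249.2 - 200.4 = 48.8 g
MC = 48.8 / 249.2 * 100 = 19.5827%

Answer: 19.5827%


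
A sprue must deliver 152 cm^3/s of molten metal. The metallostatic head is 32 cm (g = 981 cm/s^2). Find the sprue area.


Formula: v = sqrt(2*g*h), A = Q/v
Velocity: v = sqrt(2 * 981 * 32) = sqrt(62784) = 250.5674 cm/s
Sprue area: A = Q / v = 152 / 250.5674 = 0.6066 cm^2

Answer: 0.6066 cm^2


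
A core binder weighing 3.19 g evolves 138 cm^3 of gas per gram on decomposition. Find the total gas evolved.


Formula: V_gas = W_binder * gas_evolution_rate
V = 3.19 g * 138 cm^3/g = 440.2200 cm^3

Answer: 440.2200 cm^3


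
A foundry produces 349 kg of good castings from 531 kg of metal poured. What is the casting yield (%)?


Formula: Casting Yield = (W_good / W_total) * 100
Yield = (349 kg / 531 kg) * 100 = 65.7250%

Final answer: 65.7250%


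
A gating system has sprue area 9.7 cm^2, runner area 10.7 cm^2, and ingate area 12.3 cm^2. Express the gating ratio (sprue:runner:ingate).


Sprue:Runner:Ingate = 1 : 10.7/9.7 : 12.3/9.7 = 1:1.10:1.27

Final answer: 1:1.10:1.27


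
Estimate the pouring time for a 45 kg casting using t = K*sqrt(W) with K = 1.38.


Formula: t = K * sqrt(W)
sqrt(W) = sqrt(45) = 6.70820
t = 1.38 * 6.70820 = 9.2573 s

Final answer: 9.2573 s
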